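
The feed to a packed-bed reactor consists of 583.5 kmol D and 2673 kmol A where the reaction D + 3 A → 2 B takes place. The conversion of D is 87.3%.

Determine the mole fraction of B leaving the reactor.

0.455

D reacted = 0.873 × 583.5 = 509.4 kmol; ν_D = −1, so ξ = 509.4/1 = 509.4 kmol.
Outlet amounts (n = n₀ + ν ξ):
  D: 583.5 − 1(509.4) = 74.1
  A: 2673 − 3(509.4) = 1145
  B: 0 + 2(509.4) = 1019
Total out = 2238 kmol; y_B = 1019 / 2238 = 0.4553.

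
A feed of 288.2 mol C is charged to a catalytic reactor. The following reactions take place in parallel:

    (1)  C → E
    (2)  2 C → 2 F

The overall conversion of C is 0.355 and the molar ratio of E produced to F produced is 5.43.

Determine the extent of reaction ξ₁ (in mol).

Conversion of C: C consumed = 0.355 × 288.2 = 102.3 mol = 1ξ₁ + 2ξ₂.
Selectivity: 1ξ₁ / (2ξ₂) = 5.43 → ξ₁ = 10.86 ξ₂.
Substitute: (1·10.86 + 2) ξ₂ = 102.3 → ξ₂ = 7.956 mol, ξ₁ = 86.4 mol.
Outlet amounts (n = n₀ + Σ ν·ξ):
  C: 288.2 − 1(86.4) − 2(7.956) = 185.9
  E: 0 + 1(86.4) = 86.4
  F: 0 + 2(7.956) = 15.91

ξ₁ = 86.4 mol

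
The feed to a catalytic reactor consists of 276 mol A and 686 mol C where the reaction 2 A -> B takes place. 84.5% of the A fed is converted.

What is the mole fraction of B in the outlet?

A reacted = 0.845 × 276 = 233.2 mol; ν_A = −2, so ξ = 233.2/2 = 116.6 mol.
Outlet amounts (n = n₀ + ν ξ):
  A: 276 − 2(116.6) = 42.78
  B: 0 + 1(116.6) = 116.6
  C: 686 (inert)
Total out = 845.4 mol; y_B = 116.6 / 845.4 = 0.1379.

0.138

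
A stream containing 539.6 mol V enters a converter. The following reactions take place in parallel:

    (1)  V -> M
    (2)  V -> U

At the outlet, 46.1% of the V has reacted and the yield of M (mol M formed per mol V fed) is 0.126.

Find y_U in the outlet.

0.335

Yield of M: 1ξ₁ / 539.6 = 0.126 → ξ₁ = 67.99 mol.
Conversion of V: 1ξ₁ + 1ξ₂ = 0.461 × 539.6 = 248.8 → ξ₂ = 180.8 mol.
Outlet amounts (n = n₀ + Σ ν·ξ):
  V: 539.6 − 1(67.99) − 1(180.8) = 290.8
  M: 0 + 1(67.99) = 67.99
  U: 0 + 1(180.8) = 180.8
Total out = 539.6 mol; y_U = 180.8 / 539.6 = 0.335.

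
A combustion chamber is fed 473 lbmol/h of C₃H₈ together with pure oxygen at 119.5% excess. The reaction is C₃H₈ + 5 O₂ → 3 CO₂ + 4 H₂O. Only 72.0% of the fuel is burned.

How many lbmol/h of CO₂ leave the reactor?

1020 lbmol/h

Stoichiometric O₂ = 5 × 473 = 2365 lbmol/h; O₂ fed = 2365 × 2.195 = 5191 lbmol/h.
Fuel reacted = 0.72 × 473 → ξ = 340.6 lbmol/h.
Outlet (n = n₀ + ν ξ):
  C₃H₈: 473 − 1(340.6) = 132.4
  O₂: 5191 − 5(340.6) = 3488
  CO₂: 0 + 3(340.6) = 1022
  H₂O: 0 + 4(340.6) = 1362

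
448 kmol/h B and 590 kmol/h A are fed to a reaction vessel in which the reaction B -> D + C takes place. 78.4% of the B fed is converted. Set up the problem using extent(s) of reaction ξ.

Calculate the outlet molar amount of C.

351 kmol/h

B reacted = 0.784 × 448 = 351.2 kmol/h; ν_B = −1, so ξ = 351.2/1 = 351.2 kmol/h.
Outlet amounts (n = n₀ + ν ξ):
  B: 448 − 1(351.2) = 96.77
  D: 0 + 1(351.2) = 351.2
  C: 0 + 1(351.2) = 351.2
  A: 590 (inert)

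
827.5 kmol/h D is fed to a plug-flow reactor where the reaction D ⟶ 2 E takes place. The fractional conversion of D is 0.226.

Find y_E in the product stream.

D reacted = 0.226 × 827.5 = 187 kmol/h; ν_D = −1, so ξ = 187/1 = 187 kmol/h.
Outlet amounts (n = n₀ + ν ξ):
  D: 827.5 − 1(187) = 640.5
  E: 0 + 2(187) = 374
Total out = 1015 kmol/h; y_E = 374 / 1015 = 0.3687.

0.369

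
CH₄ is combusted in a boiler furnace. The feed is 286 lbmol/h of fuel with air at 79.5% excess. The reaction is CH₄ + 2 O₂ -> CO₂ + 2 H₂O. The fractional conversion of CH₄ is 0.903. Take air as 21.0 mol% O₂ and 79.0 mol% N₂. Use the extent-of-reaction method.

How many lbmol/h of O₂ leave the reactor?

510 lbmol/h

Stoichiometric O₂ = 2 × 286 = 572 lbmol/h; O₂ fed = 572 × 1.795 = 1027 lbmol/h.
N₂ fed = 1027 × 79/21 = 3862 lbmol/h.
Fuel reacted = 0.903 × 286 → ξ = 258.3 lbmol/h.
Outlet (n = n₀ + ν ξ):
  CH₄: 286 − 1(258.3) = 27.74
  O₂: 1027 − 2(258.3) = 510.2
  N₂: 3862 (inert)
  CO₂: 0 + 1(258.3) = 258.3
  H₂O: 0 + 2(258.3) = 516.5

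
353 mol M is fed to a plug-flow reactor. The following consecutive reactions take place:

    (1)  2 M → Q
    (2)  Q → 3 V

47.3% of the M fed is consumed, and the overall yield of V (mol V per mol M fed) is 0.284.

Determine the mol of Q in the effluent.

Conversion of M: M consumed = 2ξ₁ = 0.473 × 353 → ξ₁ = 83.48 mol.
Yield of V: 3ξ₂ / 353 = 0.284 → ξ₂ = 33.42 mol.
Outlet amounts (n = n₀ + Σ ν·ξ):
  M: 353 − 2(83.48) = 186
  Q: 0 + 1(83.48) − 1(33.42) = 50.07
  V: 0 + 3(33.42) = 100.3

50.1 mol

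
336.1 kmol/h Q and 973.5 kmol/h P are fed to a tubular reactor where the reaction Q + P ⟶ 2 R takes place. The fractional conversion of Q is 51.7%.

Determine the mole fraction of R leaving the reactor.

0.265

Q reacted = 0.517 × 336.1 = 173.8 kmol/h; ν_Q = −1, so ξ = 173.8/1 = 173.8 kmol/h.
Outlet amounts (n = n₀ + ν ξ):
  Q: 336.1 − 1(173.8) = 162.3
  P: 973.5 − 1(173.8) = 799.7
  R: 0 + 2(173.8) = 347.5
Total out = 1310 kmol/h; y_R = 347.5 / 1310 = 0.2654.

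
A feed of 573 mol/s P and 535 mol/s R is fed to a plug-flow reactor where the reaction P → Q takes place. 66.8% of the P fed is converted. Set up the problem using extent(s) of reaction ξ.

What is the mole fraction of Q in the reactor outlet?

P reacted = 0.668 × 573 = 382.8 mol/s; ν_P = −1, so ξ = 382.8/1 = 382.8 mol/s.
Outlet amounts (n = n₀ + ν ξ):
  P: 573 − 1(382.8) = 190.2
  Q: 0 + 1(382.8) = 382.8
  R: 535 (inert)
Total out = 1108 mol/s; y_Q = 382.8 / 1108 = 0.3455.

0.345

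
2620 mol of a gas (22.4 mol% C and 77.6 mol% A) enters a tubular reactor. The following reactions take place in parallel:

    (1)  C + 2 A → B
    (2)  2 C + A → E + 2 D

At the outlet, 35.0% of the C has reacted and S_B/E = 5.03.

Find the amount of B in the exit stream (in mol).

147 mol

Conversion of C: C consumed = 0.35 × 586.9 = 205.4 mol = 1ξ₁ + 2ξ₂.
Selectivity: 1ξ₁ / (1ξ₂) = 5.03 → ξ₁ = 5.03 ξ₂.
Substitute: (1·5.03 + 2) ξ₂ = 205.4 → ξ₂ = 29.22 mol, ξ₁ = 147 mol.
Outlet amounts (n = n₀ + Σ ν·ξ):
  C: 586.9 − 1(147) − 2(29.22) = 381.5
  A: 2033 − 2(147) − 1(29.22) = 1710
  B: 0 + 1(147) = 147
  E: 0 + 1(29.22) = 29.22
  D: 0 + 2(29.22) = 58.44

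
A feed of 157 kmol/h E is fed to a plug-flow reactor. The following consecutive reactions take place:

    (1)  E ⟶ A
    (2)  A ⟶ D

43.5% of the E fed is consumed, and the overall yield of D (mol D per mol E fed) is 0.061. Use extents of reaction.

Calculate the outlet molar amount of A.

Conversion of E: E consumed = 1ξ₁ = 0.435 × 157 → ξ₁ = 68.3 kmol/h.
Yield of D: 1ξ₂ / 157 = 0.061 → ξ₂ = 9.577 kmol/h.
Outlet amounts (n = n₀ + Σ ν·ξ):
  E: 157 − 1(68.3) = 88.7
  A: 0 + 1(68.3) − 1(9.577) = 58.72
  D: 0 + 1(9.577) = 9.577

58.7 kmol/h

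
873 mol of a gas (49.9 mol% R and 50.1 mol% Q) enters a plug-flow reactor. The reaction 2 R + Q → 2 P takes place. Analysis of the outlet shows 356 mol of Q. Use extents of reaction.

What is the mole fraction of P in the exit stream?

For Q: n = n₀ − 1ξ → 356 = 437.4 − 1ξ, giving ξ = 81.37 mol.
Outlet amounts (n = n₀ + ν ξ):
  R: 435.6 − 2(81.37) = 272.9
  Q: 437.4 − 1(81.37) = 356
  P: 0 + 2(81.37) = 162.7
Total out = 791.6 mol; y_P = 162.7 / 791.6 = 0.2056.

0.206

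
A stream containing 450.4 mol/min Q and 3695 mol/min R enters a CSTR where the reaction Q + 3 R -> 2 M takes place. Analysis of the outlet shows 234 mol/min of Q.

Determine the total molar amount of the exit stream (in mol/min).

For Q: n = n₀ − 1ξ → 234 = 450.4 − 1ξ, giving ξ = 216.4 mol/min.
Outlet amounts (n = n₀ + ν ξ):
  Q: 450.4 − 1(216.4) = 234
  R: 3695 − 3(216.4) = 3046
  M: 0 + 2(216.4) = 432.8
Total out = 234 + 3046 + 432.8 = 3713 mol/min.

3710 mol/min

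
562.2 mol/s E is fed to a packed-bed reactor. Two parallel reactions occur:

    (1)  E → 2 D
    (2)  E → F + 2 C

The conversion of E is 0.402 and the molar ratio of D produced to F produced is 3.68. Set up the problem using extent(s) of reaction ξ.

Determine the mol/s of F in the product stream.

Conversion of E: E consumed = 0.402 × 562.2 = 226 mol/s = 1ξ₁ + 1ξ₂.
Selectivity: 2ξ₁ / (1ξ₂) = 3.68 → ξ₁ = 1.84 ξ₂.
Substitute: (1·1.84 + 1) ξ₂ = 226 → ξ₂ = 79.58 mol/s, ξ₁ = 146.4 mol/s.
Outlet amounts (n = n₀ + Σ ν·ξ):
  E: 562.2 − 1(146.4) − 1(79.58) = 336.2
  D: 0 + 2(146.4) = 292.9
  F: 0 + 1(79.58) = 79.58
  C: 0 + 2(79.58) = 159.2

79.6 mol/s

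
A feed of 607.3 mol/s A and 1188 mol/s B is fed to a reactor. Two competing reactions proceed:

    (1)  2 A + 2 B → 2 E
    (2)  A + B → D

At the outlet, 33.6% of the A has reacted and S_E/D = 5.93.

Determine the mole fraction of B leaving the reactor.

Conversion of A: A consumed = 0.336 × 607.3 = 204.1 mol/s = 2ξ₁ + 1ξ₂.
Selectivity: 2ξ₁ / (1ξ₂) = 5.93 → ξ₁ = 2.965 ξ₂.
Substitute: (2·2.965 + 1) ξ₂ = 204.1 → ξ₂ = 29.44 mol/s, ξ₁ = 87.3 mol/s.
Outlet amounts (n = n₀ + Σ ν·ξ):
  A: 607.3 − 2(87.3) − 1(29.44) = 403.2
  B: 1188 − 2(87.3) − 1(29.44) = 983.9
  E: 0 + 2(87.3) = 174.6
  D: 0 + 1(29.44) = 29.44
Total out = 1591 mol/s; y_B = 983.9 / 1591 = 0.6183.

0.618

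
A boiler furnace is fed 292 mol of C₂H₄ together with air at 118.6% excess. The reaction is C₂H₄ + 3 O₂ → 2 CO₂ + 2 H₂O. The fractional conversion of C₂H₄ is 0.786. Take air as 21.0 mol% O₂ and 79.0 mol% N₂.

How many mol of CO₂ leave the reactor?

459 mol

Stoichiometric O₂ = 3 × 292 = 876 mol; O₂ fed = 876 × 2.186 = 1915 mol.
N₂ fed = 1915 × 79/21 = 7204 mol.
Fuel reacted = 0.786 × 292 → ξ = 229.5 mol.
Outlet (n = n₀ + ν ξ):
  C₂H₄: 292 − 1(229.5) = 62.49
  O₂: 1915 − 3(229.5) = 1226
  N₂: 7204 (inert)
  CO₂: 0 + 2(229.5) = 459
  H₂O: 0 + 2(229.5) = 459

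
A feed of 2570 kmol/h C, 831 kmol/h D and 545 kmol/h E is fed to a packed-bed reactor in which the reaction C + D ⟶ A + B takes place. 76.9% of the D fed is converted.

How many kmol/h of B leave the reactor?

639 kmol/h

D reacted = 0.769 × 831 = 639 kmol/h; ν_D = −1, so ξ = 639/1 = 639 kmol/h.
Outlet amounts (n = n₀ + ν ξ):
  C: 2570 − 1(639) = 1931
  D: 831 − 1(639) = 192
  A: 0 + 1(639) = 639
  B: 0 + 1(639) = 639
  E: 545 (inert)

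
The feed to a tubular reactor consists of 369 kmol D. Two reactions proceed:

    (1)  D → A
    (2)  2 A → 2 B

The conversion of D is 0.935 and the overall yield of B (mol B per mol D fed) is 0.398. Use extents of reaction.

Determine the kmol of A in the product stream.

198 kmol

Conversion of D: D consumed = 1ξ₁ = 0.935 × 369 → ξ₁ = 345 kmol.
Yield of B: 2ξ₂ / 369 = 0.398 → ξ₂ = 73.43 kmol.
Outlet amounts (n = n₀ + Σ ν·ξ):
  D: 369 − 1(345) = 23.98
  A: 0 + 1(345) − 2(73.43) = 198.2
  B: 0 + 2(73.43) = 146.9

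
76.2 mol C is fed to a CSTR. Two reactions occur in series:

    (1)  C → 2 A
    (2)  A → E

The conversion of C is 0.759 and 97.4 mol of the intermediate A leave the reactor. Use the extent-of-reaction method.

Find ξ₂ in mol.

ξ₂ = 18.3 mol

Conversion of C: C consumed = 1ξ₁ = 0.759 × 76.2 → ξ₁ = 57.84 mol.
A balance: n_A = 0 + 2ξ₁ − 1ξ₂ = 97.4 → ξ₂ = (2·57.84 − 97.4)/1 = 18.27 mol.
Outlet amounts (n = n₀ + Σ ν·ξ):
  C: 76.2 − 1(57.84) = 18.36
  A: 0 + 2(57.84) − 1(18.27) = 97.4
  E: 0 + 1(18.27) = 18.27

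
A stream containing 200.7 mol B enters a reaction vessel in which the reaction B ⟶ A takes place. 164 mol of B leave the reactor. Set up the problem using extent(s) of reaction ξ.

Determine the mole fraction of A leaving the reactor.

For B: n = n₀ − 1ξ → 164 = 200.7 − 1ξ, giving ξ = 36.7 mol.
Outlet amounts (n = n₀ + ν ξ):
  B: 200.7 − 1(36.7) = 164
  A: 0 + 1(36.7) = 36.7
Total out = 200.7 mol; y_A = 36.7 / 200.7 = 0.1829.

0.183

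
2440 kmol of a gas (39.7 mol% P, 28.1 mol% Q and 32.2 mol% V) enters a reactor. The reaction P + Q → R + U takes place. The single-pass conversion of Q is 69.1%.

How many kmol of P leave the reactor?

Q reacted = 0.691 × 685.6 = 473.8 kmol; ν_Q = −1, so ξ = 473.8/1 = 473.8 kmol.
Outlet amounts (n = n₀ + ν ξ):
  P: 968.7 − 1(473.8) = 494.9
  Q: 685.6 − 1(473.8) = 211.9
  R: 0 + 1(473.8) = 473.8
  U: 0 + 1(473.8) = 473.8
  V: 785.7 (inert)

495 kmol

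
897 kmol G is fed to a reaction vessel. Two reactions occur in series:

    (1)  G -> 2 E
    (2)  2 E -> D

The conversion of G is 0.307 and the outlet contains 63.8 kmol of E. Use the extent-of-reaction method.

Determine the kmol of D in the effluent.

Conversion of G: G consumed = 1ξ₁ = 0.307 × 897 → ξ₁ = 275.4 kmol.
E balance: n_E = 0 + 2ξ₁ − 2ξ₂ = 63.8 → ξ₂ = (2·275.4 − 63.8)/2 = 243.5 kmol.
Outlet amounts (n = n₀ + Σ ν·ξ):
  G: 897 − 1(275.4) = 621.6
  E: 0 + 2(275.4) − 2(243.5) = 63.8
  D: 0 + 1(243.5) = 243.5

243 kmol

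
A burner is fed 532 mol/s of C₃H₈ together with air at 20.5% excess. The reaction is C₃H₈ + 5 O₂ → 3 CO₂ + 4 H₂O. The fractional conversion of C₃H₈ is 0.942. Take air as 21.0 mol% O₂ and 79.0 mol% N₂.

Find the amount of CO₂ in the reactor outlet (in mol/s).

1500 mol/s

Stoichiometric O₂ = 5 × 532 = 2660 mol/s; O₂ fed = 2660 × 1.205 = 3205 mol/s.
N₂ fed = 3205 × 79/21 = 12060 mol/s.
Fuel reacted = 0.942 × 532 → ξ = 501.1 mol/s.
Outlet (n = n₀ + ν ξ):
  C₃H₈: 532 − 1(501.1) = 30.86
  O₂: 3205 − 5(501.1) = 699.6
  N₂: 12060 (inert)
  CO₂: 0 + 3(501.1) = 1503
  H₂O: 0 + 4(501.1) = 2005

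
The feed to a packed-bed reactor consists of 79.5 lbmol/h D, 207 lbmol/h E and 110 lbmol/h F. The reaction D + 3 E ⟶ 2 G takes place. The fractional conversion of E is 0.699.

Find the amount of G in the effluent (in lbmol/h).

96.5 lbmol/h

E reacted = 0.699 × 207 = 144.7 lbmol/h; ν_E = −3, so ξ = 144.7/3 = 48.23 lbmol/h.
Outlet amounts (n = n₀ + ν ξ):
  D: 79.5 − 1(48.23) = 31.27
  E: 207 − 3(48.23) = 62.31
  G: 0 + 2(48.23) = 96.46
  F: 110 (inert)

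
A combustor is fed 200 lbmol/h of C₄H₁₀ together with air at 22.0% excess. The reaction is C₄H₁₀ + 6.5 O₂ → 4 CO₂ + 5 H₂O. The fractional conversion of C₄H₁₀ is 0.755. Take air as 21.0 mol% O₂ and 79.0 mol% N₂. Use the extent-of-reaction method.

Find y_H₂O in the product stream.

Stoichiometric O₂ = 6.5 × 200 = 1300 lbmol/h; O₂ fed = 1300 × 1.220 = 1586 lbmol/h.
N₂ fed = 1586 × 79/21 = 5966 lbmol/h.
Fuel reacted = 0.755 × 200 → ξ = 151 lbmol/h.
Outlet (n = n₀ + ν ξ):
  C₄H₁₀: 200 − 1(151) = 49
  O₂: 1586 − 6.5(151) = 604.5
  N₂: 5966 (inert)
  CO₂: 0 + 4(151) = 604
  H₂O: 0 + 5(151) = 755
Total out = 7979 lbmol/h; y_H₂O = 755 / 7979 = 0.09462.

0.0946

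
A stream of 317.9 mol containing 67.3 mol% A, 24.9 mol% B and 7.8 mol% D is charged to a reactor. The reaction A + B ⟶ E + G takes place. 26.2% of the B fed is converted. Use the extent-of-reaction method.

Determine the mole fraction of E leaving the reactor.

0.0652

B reacted = 0.262 × 79.16 = 20.74 mol; ν_B = −1, so ξ = 20.74/1 = 20.74 mol.
Outlet amounts (n = n₀ + ν ξ):
  A: 213.9 − 1(20.74) = 193.2
  B: 79.16 − 1(20.74) = 58.42
  E: 0 + 1(20.74) = 20.74
  G: 0 + 1(20.74) = 20.74
  D: 24.8 (inert)
Total out = 317.9 mol; y_E = 20.74 / 317.9 = 0.06524.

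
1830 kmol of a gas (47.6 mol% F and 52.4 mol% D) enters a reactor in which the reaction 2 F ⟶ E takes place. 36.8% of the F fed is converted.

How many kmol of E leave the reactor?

F reacted = 0.368 × 871.1 = 320.6 kmol; ν_F = −2, so ξ = 320.6/2 = 160.3 kmol.
Outlet amounts (n = n₀ + ν ξ):
  F: 871.1 − 2(160.3) = 550.5
  E: 0 + 1(160.3) = 160.3
  D: 958.9 (inert)

160 kmol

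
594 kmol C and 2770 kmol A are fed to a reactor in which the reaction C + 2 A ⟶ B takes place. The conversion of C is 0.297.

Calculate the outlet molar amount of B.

176 kmol

C reacted = 0.297 × 594 = 176.4 kmol; ν_C = −1, so ξ = 176.4/1 = 176.4 kmol.
Outlet amounts (n = n₀ + ν ξ):
  C: 594 − 1(176.4) = 417.6
  A: 2770 − 2(176.4) = 2417
  B: 0 + 1(176.4) = 176.4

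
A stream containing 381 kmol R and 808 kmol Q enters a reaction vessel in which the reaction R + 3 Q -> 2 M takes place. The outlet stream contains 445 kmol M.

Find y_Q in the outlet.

0.189

For M: n = n₀ + 2ξ → 445 = 0 + 2ξ, giving ξ = 222.5 kmol.
Outlet amounts (n = n₀ + ν ξ):
  R: 381 − 1(222.5) = 158.5
  Q: 808 − 3(222.5) = 140.5
  M: 0 + 2(222.5) = 445
Total out = 744 kmol; y_Q = 140.5 / 744 = 0.1888.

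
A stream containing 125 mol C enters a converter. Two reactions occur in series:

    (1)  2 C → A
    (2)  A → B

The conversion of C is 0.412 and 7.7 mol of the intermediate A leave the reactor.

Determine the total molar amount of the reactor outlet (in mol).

99.2 mol

Conversion of C: C consumed = 2ξ₁ = 0.412 × 125 → ξ₁ = 25.75 mol.
A balance: n_A = 0 + 1ξ₁ − 1ξ₂ = 7.7 → ξ₂ = (1·25.75 − 7.7)/1 = 18.05 mol.
Outlet amounts (n = n₀ + Σ ν·ξ):
  C: 125 − 2(25.75) = 73.5
  A: 0 + 1(25.75) − 1(18.05) = 7.7
  B: 0 + 1(18.05) = 18.05
Total out = 73.5 + 7.7 + 18.05 = 99.25 mol.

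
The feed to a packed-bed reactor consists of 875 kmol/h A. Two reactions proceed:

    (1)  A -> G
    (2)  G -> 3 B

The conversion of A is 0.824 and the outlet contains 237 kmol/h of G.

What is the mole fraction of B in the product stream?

Conversion of A: A consumed = 1ξ₁ = 0.824 × 875 → ξ₁ = 721 kmol/h.
G balance: n_G = 0 + 1ξ₁ − 1ξ₂ = 237 → ξ₂ = (1·721 − 237)/1 = 484 kmol/h.
Outlet amounts (n = n₀ + Σ ν·ξ):
  A: 875 − 1(721) = 154
  G: 0 + 1(721) − 1(484) = 237
  B: 0 + 3(484) = 1452
Total out = 1843 kmol/h; y_B = 1452 / 1843 = 0.7878.

0.788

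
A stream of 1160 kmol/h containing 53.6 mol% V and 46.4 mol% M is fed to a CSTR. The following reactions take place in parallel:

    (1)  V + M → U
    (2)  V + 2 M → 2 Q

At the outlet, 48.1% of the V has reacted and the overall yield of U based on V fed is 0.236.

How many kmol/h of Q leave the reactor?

305 kmol/h

Yield of U: 1ξ₁ / 621.8 = 0.236 → ξ₁ = 146.7 kmol/h.
Conversion of V: 1ξ₁ + 1ξ₂ = 0.481 × 621.8 = 299.1 → ξ₂ = 152.3 kmol/h.
Outlet amounts (n = n₀ + Σ ν·ξ):
  V: 621.8 − 1(146.7) − 1(152.3) = 322.7
  M: 538.2 − 1(146.7) − 2(152.3) = 86.84
  U: 0 + 1(146.7) = 146.7
  Q: 0 + 2(152.3) = 304.7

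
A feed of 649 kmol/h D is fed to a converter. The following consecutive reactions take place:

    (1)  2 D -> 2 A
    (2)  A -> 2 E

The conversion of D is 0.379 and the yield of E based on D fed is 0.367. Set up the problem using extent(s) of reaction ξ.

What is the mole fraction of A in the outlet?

0.165

Conversion of D: D consumed = 2ξ₁ = 0.379 × 649 → ξ₁ = 123 kmol/h.
Yield of E: 2ξ₂ / 649 = 0.367 → ξ₂ = 119.1 kmol/h.
Outlet amounts (n = n₀ + Σ ν·ξ):
  D: 649 − 2(123) = 403
  A: 0 + 2(123) − 1(119.1) = 126.9
  E: 0 + 2(119.1) = 238.2
Total out = 768.1 kmol/h; y_A = 126.9 / 768.1 = 0.1652.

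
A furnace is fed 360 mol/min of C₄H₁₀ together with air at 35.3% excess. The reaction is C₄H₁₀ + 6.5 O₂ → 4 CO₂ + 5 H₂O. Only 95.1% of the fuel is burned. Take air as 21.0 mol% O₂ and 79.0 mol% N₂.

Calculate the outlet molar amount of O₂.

Stoichiometric O₂ = 6.5 × 360 = 2340 mol/min; O₂ fed = 2340 × 1.353 = 3166 mol/min.
N₂ fed = 3166 × 79/21 = 11910 mol/min.
Fuel reacted = 0.951 × 360 → ξ = 342.4 mol/min.
Outlet (n = n₀ + ν ξ):
  C₄H₁₀: 360 − 1(342.4) = 17.64
  O₂: 3166 − 6.5(342.4) = 940.7
  N₂: 11910 (inert)
  CO₂: 0 + 4(342.4) = 1369
  H₂O: 0 + 5(342.4) = 1712

941 mol/min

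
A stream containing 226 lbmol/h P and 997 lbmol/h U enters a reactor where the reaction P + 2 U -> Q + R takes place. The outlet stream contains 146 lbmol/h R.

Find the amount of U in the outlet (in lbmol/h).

For R: n = n₀ + 1ξ → 146 = 0 + 1ξ, giving ξ = 146 lbmol/h.
Outlet amounts (n = n₀ + ν ξ):
  P: 226 − 1(146) = 80
  U: 997 − 2(146) = 705
  Q: 0 + 1(146) = 146
  R: 0 + 1(146) = 146

705 lbmol/h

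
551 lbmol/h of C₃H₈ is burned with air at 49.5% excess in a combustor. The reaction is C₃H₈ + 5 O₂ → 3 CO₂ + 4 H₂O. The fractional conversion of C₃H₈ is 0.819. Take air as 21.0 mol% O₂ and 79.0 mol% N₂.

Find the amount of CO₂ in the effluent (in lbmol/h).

1350 lbmol/h

Stoichiometric O₂ = 5 × 551 = 2755 lbmol/h; O₂ fed = 2755 × 1.495 = 4119 lbmol/h.
N₂ fed = 4119 × 79/21 = 15490 lbmol/h.
Fuel reacted = 0.819 × 551 → ξ = 451.3 lbmol/h.
Outlet (n = n₀ + ν ξ):
  C₃H₈: 551 − 1(451.3) = 99.73
  O₂: 4119 − 5(451.3) = 1862
  N₂: 15490 (inert)
  CO₂: 0 + 3(451.3) = 1354
  H₂O: 0 + 4(451.3) = 1805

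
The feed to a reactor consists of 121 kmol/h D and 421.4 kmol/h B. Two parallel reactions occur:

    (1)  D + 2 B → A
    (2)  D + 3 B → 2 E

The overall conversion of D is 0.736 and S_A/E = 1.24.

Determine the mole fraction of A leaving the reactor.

Conversion of D: D consumed = 0.736 × 121 = 89.06 kmol/h = 1ξ₁ + 1ξ₂.
Selectivity: 1ξ₁ / (2ξ₂) = 1.24 → ξ₁ = 2.48 ξ₂.
Substitute: (1·2.48 + 1) ξ₂ = 89.06 → ξ₂ = 25.59 kmol/h, ξ₁ = 63.47 kmol/h.
Outlet amounts (n = n₀ + Σ ν·ξ):
  D: 121 − 1(63.47) − 1(25.59) = 31.94
  B: 421.4 − 2(63.47) − 3(25.59) = 217.7
  A: 0 + 1(63.47) = 63.47
  E: 0 + 2(25.59) = 51.18
Total out = 364.3 kmol/h; y_A = 63.47 / 364.3 = 0.1742.

0.174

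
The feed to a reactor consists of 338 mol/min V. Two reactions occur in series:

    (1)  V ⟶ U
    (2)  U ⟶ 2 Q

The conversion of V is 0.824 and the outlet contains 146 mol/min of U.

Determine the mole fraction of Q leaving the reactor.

0.563

Conversion of V: V consumed = 1ξ₁ = 0.824 × 338 → ξ₁ = 278.5 mol/min.
U balance: n_U = 0 + 1ξ₁ − 1ξ₂ = 146 → ξ₂ = (1·278.5 − 146)/1 = 132.5 mol/min.
Outlet amounts (n = n₀ + Σ ν·ξ):
  V: 338 − 1(278.5) = 59.49
  U: 0 + 1(278.5) − 1(132.5) = 146
  Q: 0 + 2(132.5) = 265
Total out = 470.5 mol/min; y_Q = 265 / 470.5 = 0.5633.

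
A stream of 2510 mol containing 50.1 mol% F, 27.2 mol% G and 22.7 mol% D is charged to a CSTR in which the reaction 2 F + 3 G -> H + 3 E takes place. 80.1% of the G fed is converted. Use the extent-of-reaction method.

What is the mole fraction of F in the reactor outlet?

G reacted = 0.801 × 682.7 = 546.9 mol; ν_G = −3, so ξ = 546.9/3 = 182.3 mol.
Outlet amounts (n = n₀ + ν ξ):
  F: 1258 − 2(182.3) = 892.9
  G: 682.7 − 3(182.3) = 135.9
  H: 0 + 1(182.3) = 182.3
  E: 0 + 3(182.3) = 546.9
  D: 569.8 (inert)
Total out = 2328 mol; y_F = 892.9 / 2328 = 0.3836.

0.384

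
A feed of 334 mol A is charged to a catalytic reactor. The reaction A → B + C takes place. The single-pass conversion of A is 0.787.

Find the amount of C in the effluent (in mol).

A reacted = 0.787 × 334 = 262.9 mol; ν_A = −1, so ξ = 262.9/1 = 262.9 mol.
Outlet amounts (n = n₀ + ν ξ):
  A: 334 − 1(262.9) = 71.14
  B: 0 + 1(262.9) = 262.9
  C: 0 + 1(262.9) = 262.9

263 mol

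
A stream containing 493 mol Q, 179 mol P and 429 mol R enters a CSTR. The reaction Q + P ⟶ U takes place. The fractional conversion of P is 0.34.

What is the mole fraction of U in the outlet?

P reacted = 0.34 × 179 = 60.86 mol; ν_P = −1, so ξ = 60.86/1 = 60.86 mol.
Outlet amounts (n = n₀ + ν ξ):
  Q: 493 − 1(60.86) = 432.1
  P: 179 − 1(60.86) = 118.1
  U: 0 + 1(60.86) = 60.86
  R: 429 (inert)
Total out = 1040 mol; y_U = 60.86 / 1040 = 0.05851.

0.0585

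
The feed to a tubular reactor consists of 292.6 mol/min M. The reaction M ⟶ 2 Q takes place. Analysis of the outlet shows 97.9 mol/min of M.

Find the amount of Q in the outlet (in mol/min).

For M: n = n₀ − 1ξ → 97.9 = 292.6 − 1ξ, giving ξ = 194.7 mol/min.
Outlet amounts (n = n₀ + ν ξ):
  M: 292.6 − 1(194.7) = 97.9
  Q: 0 + 2(194.7) = 389.4

389 mol/min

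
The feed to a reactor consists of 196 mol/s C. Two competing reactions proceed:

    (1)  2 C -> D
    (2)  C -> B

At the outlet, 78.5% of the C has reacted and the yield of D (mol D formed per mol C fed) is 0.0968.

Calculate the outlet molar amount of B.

116 mol/s

Yield of D: 1ξ₁ / 196 = 0.0968 → ξ₁ = 18.97 mol/s.
Conversion of C: 2ξ₁ + 1ξ₂ = 0.785 × 196 = 153.9 → ξ₂ = 115.9 mol/s.
Outlet amounts (n = n₀ + Σ ν·ξ):
  C: 196 − 2(18.97) − 1(115.9) = 42.14
  D: 0 + 1(18.97) = 18.97
  B: 0 + 1(115.9) = 115.9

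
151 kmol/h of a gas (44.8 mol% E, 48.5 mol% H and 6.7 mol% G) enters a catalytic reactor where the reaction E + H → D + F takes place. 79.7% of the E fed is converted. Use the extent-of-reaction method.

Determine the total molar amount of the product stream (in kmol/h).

151 kmol/h

E reacted = 0.797 × 67.65 = 53.92 kmol/h; ν_E = −1, so ξ = 53.92/1 = 53.92 kmol/h.
Outlet amounts (n = n₀ + ν ξ):
  E: 67.65 − 1(53.92) = 13.73
  H: 73.23 − 1(53.92) = 19.32
  D: 0 + 1(53.92) = 53.92
  F: 0 + 1(53.92) = 53.92
  G: 10.12 (inert)
Total out = 13.73 + 19.32 + 53.92 + 53.92 + 10.12 = 151 kmol/h.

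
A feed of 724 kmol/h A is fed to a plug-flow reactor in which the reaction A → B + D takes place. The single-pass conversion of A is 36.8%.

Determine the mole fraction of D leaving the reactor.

0.269

A reacted = 0.368 × 724 = 266.4 kmol/h; ν_A = −1, so ξ = 266.4/1 = 266.4 kmol/h.
Outlet amounts (n = n₀ + ν ξ):
  A: 724 − 1(266.4) = 457.6
  B: 0 + 1(266.4) = 266.4
  D: 0 + 1(266.4) = 266.4
Total out = 990.4 kmol/h; y_D = 266.4 / 990.4 = 0.269.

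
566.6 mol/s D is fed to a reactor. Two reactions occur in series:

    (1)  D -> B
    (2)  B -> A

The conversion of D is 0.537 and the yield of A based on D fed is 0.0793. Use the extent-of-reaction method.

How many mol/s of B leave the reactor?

259 mol/s

Conversion of D: D consumed = 1ξ₁ = 0.537 × 566.6 → ξ₁ = 304.3 mol/s.
Yield of A: 1ξ₂ / 566.6 = 0.0793 → ξ₂ = 44.93 mol/s.
Outlet amounts (n = n₀ + Σ ν·ξ):
  D: 566.6 − 1(304.3) = 262.3
  B: 0 + 1(304.3) − 1(44.93) = 259.3
  A: 0 + 1(44.93) = 44.93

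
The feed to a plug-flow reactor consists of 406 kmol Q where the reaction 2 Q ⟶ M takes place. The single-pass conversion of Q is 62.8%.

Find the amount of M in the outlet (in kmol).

127 kmol

Q reacted = 0.628 × 406 = 255 kmol; ν_Q = −2, so ξ = 255/2 = 127.5 kmol.
Outlet amounts (n = n₀ + ν ξ):
  Q: 406 − 2(127.5) = 151
  M: 0 + 1(127.5) = 127.5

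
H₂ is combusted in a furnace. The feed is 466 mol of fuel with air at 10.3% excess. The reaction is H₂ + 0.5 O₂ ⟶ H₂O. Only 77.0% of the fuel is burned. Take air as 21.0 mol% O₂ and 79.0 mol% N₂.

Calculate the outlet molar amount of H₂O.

Stoichiometric O₂ = 0.5 × 466 = 233 mol; O₂ fed = 233 × 1.103 = 257 mol.
N₂ fed = 257 × 79/21 = 966.8 mol.
Fuel reacted = 0.77 × 466 → ξ = 358.8 mol.
Outlet (n = n₀ + ν ξ):
  H₂: 466 − 1(358.8) = 107.2
  O₂: 257 − 0.5(358.8) = 77.59
  N₂: 966.8 (inert)
  H₂O: 0 + 1(358.8) = 358.8

359 mol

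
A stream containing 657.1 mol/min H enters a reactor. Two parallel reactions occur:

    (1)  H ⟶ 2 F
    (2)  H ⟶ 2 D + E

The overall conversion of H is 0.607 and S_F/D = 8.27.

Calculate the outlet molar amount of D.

86.1 mol/min

Conversion of H: H consumed = 0.607 × 657.1 = 398.9 mol/min = 1ξ₁ + 1ξ₂.
Selectivity: 2ξ₁ / (2ξ₂) = 8.27 → ξ₁ = 8.27 ξ₂.
Substitute: (1·8.27 + 1) ξ₂ = 398.9 → ξ₂ = 43.03 mol/min, ξ₁ = 355.8 mol/min.
Outlet amounts (n = n₀ + Σ ν·ξ):
  H: 657.1 − 1(355.8) − 1(43.03) = 258.2
  F: 0 + 2(355.8) = 711.7
  D: 0 + 2(43.03) = 86.05
  E: 0 + 1(43.03) = 43.03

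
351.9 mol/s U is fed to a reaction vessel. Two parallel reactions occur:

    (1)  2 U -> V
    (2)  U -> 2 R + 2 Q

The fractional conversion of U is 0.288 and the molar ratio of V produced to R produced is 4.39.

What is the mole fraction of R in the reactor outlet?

Conversion of U: U consumed = 0.288 × 351.9 = 101.3 mol/s = 2ξ₁ + 1ξ₂.
Selectivity: 1ξ₁ / (2ξ₂) = 4.39 → ξ₁ = 8.78 ξ₂.
Substitute: (2·8.78 + 1) ξ₂ = 101.3 → ξ₂ = 5.461 mol/s, ξ₁ = 47.94 mol/s.
Outlet amounts (n = n₀ + Σ ν·ξ):
  U: 351.9 − 2(47.94) − 1(5.461) = 250.6
  V: 0 + 1(47.94) = 47.94
  R: 0 + 2(5.461) = 10.92
  Q: 0 + 2(5.461) = 10.92
Total out = 320.3 mol/s; y_R = 10.92 / 320.3 = 0.03409.

0.0341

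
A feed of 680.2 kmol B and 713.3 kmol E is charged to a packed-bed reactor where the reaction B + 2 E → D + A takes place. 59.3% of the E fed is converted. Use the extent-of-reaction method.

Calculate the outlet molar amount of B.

E reacted = 0.593 × 713.3 = 423 kmol; ν_E = −2, so ξ = 423/2 = 211.5 kmol.
Outlet amounts (n = n₀ + ν ξ):
  B: 680.2 − 1(211.5) = 468.7
  E: 713.3 − 2(211.5) = 290.3
  D: 0 + 1(211.5) = 211.5
  A: 0 + 1(211.5) = 211.5

469 kmol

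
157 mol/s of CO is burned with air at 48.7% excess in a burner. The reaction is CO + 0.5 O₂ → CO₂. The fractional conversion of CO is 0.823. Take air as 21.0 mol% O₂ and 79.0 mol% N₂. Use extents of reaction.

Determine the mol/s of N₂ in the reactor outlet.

Stoichiometric O₂ = 0.5 × 157 = 78.5 mol/s; O₂ fed = 78.5 × 1.487 = 116.7 mol/s.
N₂ fed = 116.7 × 79/21 = 439.1 mol/s.
Fuel reacted = 0.823 × 157 → ξ = 129.2 mol/s.
Outlet (n = n₀ + ν ξ):
  CO: 157 − 1(129.2) = 27.79
  O₂: 116.7 − 0.5(129.2) = 52.12
  N₂: 439.1 (inert)
  CO₂: 0 + 1(129.2) = 129.2

439 mol/s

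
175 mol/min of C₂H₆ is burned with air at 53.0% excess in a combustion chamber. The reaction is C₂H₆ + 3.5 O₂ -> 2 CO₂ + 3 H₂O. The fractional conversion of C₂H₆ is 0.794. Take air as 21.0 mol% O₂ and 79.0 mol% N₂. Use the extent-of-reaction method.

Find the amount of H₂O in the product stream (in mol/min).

Stoichiometric O₂ = 3.5 × 175 = 612.5 mol/min; O₂ fed = 612.5 × 1.530 = 937.1 mol/min.
N₂ fed = 937.1 × 79/21 = 3525 mol/min.
Fuel reacted = 0.794 × 175 → ξ = 139 mol/min.
Outlet (n = n₀ + ν ξ):
  C₂H₆: 175 − 1(139) = 36.05
  O₂: 937.1 − 3.5(139) = 450.8
  N₂: 3525 (inert)
  CO₂: 0 + 2(139) = 277.9
  H₂O: 0 + 3(139) = 416.9

417 mol/min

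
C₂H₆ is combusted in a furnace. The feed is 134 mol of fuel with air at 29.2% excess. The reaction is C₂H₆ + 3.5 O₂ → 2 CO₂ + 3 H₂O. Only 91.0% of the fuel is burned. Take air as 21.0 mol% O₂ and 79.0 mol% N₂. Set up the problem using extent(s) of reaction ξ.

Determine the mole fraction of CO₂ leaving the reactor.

Stoichiometric O₂ = 3.5 × 134 = 469 mol; O₂ fed = 469 × 1.292 = 605.9 mol.
N₂ fed = 605.9 × 79/21 = 2280 mol.
Fuel reacted = 0.91 × 134 → ξ = 121.9 mol.
Outlet (n = n₀ + ν ξ):
  C₂H₆: 134 − 1(121.9) = 12.06
  O₂: 605.9 − 3.5(121.9) = 179.2
  N₂: 2280 (inert)
  CO₂: 0 + 2(121.9) = 243.9
  H₂O: 0 + 3(121.9) = 365.8
Total out = 3080 mol; y_CO₂ = 243.9 / 3080 = 0.07917.

0.0792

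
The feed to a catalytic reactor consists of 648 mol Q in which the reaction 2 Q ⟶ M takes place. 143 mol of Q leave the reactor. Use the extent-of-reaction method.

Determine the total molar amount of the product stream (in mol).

396 mol

For Q: n = n₀ − 2ξ → 143 = 648 − 2ξ, giving ξ = 252.5 mol.
Outlet amounts (n = n₀ + ν ξ):
  Q: 648 − 2(252.5) = 143
  M: 0 + 1(252.5) = 252.5
Total out = 143 + 252.5 = 395.5 mol.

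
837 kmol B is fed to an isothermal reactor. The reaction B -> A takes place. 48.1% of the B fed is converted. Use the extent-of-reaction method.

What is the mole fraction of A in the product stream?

B reacted = 0.481 × 837 = 402.6 kmol; ν_B = −1, so ξ = 402.6/1 = 402.6 kmol.
Outlet amounts (n = n₀ + ν ξ):
  B: 837 − 1(402.6) = 434.4
  A: 0 + 1(402.6) = 402.6
Total out = 837 kmol; y_A = 402.6 / 837 = 0.481.

0.481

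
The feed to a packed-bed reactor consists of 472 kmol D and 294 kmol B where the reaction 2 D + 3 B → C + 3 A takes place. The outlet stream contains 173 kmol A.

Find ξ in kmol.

For A: n = n₀ + 3ξ → 173 = 0 + 3ξ, giving ξ = 57.67 kmol.
Outlet amounts (n = n₀ + ν ξ):
  D: 472 − 2(57.67) = 356.7
  B: 294 − 3(57.67) = 121
  C: 0 + 1(57.67) = 57.67
  A: 0 + 3(57.67) = 173

ξ = 57.7 kmol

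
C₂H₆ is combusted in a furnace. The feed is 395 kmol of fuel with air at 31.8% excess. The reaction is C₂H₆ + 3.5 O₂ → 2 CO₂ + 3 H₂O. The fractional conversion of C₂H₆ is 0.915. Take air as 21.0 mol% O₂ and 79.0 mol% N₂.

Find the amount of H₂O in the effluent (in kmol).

1080 kmol

Stoichiometric O₂ = 3.5 × 395 = 1382 kmol; O₂ fed = 1382 × 1.318 = 1822 kmol.
N₂ fed = 1822 × 79/21 = 6855 kmol.
Fuel reacted = 0.915 × 395 → ξ = 361.4 kmol.
Outlet (n = n₀ + ν ξ):
  C₂H₆: 395 − 1(361.4) = 33.57
  O₂: 1822 − 3.5(361.4) = 557.1
  N₂: 6855 (inert)
  CO₂: 0 + 2(361.4) = 722.9
  H₂O: 0 + 3(361.4) = 1084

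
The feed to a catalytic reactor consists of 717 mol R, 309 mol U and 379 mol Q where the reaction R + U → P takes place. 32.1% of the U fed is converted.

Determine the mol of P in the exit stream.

U reacted = 0.321 × 309 = 99.19 mol; ν_U = −1, so ξ = 99.19/1 = 99.19 mol.
Outlet amounts (n = n₀ + ν ξ):
  R: 717 − 1(99.19) = 617.8
  U: 309 − 1(99.19) = 209.8
  P: 0 + 1(99.19) = 99.19
  Q: 379 (inert)

99.2 mol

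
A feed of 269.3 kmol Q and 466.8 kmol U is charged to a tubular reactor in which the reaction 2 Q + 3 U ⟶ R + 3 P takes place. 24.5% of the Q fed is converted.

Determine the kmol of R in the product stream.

Q reacted = 0.245 × 269.3 = 65.98 kmol; ν_Q = −2, so ξ = 65.98/2 = 32.99 kmol.
Outlet amounts (n = n₀ + ν ξ):
  Q: 269.3 − 2(32.99) = 203.3
  U: 466.8 − 3(32.99) = 367.8
  R: 0 + 1(32.99) = 32.99
  P: 0 + 3(32.99) = 98.97

33 kmol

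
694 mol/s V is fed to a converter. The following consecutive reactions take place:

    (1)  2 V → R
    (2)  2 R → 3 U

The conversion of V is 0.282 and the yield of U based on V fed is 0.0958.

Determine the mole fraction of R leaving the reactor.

0.0866

Conversion of V: V consumed = 2ξ₁ = 0.282 × 694 → ξ₁ = 97.85 mol/s.
Yield of U: 3ξ₂ / 694 = 0.0958 → ξ₂ = 22.16 mol/s.
Outlet amounts (n = n₀ + Σ ν·ξ):
  V: 694 − 2(97.85) = 498.3
  R: 0 + 1(97.85) − 2(22.16) = 53.53
  U: 0 + 3(22.16) = 66.49
Total out = 618.3 mol/s; y_R = 53.53 / 618.3 = 0.08658.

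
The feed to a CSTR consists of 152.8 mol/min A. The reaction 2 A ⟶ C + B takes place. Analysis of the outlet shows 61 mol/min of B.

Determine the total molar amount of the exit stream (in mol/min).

153 mol/min

For B: n = n₀ + 1ξ → 61 = 0 + 1ξ, giving ξ = 61 mol/min.
Outlet amounts (n = n₀ + ν ξ):
  A: 152.8 − 2(61) = 30.8
  C: 0 + 1(61) = 61
  B: 0 + 1(61) = 61
Total out = 30.8 + 61 + 61 = 152.8 mol/min.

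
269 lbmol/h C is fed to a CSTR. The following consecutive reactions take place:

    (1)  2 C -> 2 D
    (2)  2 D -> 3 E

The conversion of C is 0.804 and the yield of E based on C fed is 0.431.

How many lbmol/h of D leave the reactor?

139 lbmol/h

Conversion of C: C consumed = 2ξ₁ = 0.804 × 269 → ξ₁ = 108.1 lbmol/h.
Yield of E: 3ξ₂ / 269 = 0.431 → ξ₂ = 38.65 lbmol/h.
Outlet amounts (n = n₀ + Σ ν·ξ):
  C: 269 − 2(108.1) = 52.72
  D: 0 + 2(108.1) − 2(38.65) = 139
  E: 0 + 3(38.65) = 115.9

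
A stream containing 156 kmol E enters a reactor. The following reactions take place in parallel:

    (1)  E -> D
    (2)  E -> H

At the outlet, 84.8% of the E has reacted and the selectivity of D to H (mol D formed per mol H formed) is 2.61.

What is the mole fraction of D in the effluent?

Conversion of E: E consumed = 0.848 × 156 = 132.3 kmol = 1ξ₁ + 1ξ₂.
Selectivity: 1ξ₁ / (1ξ₂) = 2.61 → ξ₁ = 2.61 ξ₂.
Substitute: (1·2.61 + 1) ξ₂ = 132.3 → ξ₂ = 36.64 kmol, ξ₁ = 95.64 kmol.
Outlet amounts (n = n₀ + Σ ν·ξ):
  E: 156 − 1(95.64) − 1(36.64) = 23.71
  D: 0 + 1(95.64) = 95.64
  H: 0 + 1(36.64) = 36.64
Total out = 156 kmol; y_D = 95.64 / 156 = 0.6131.

0.613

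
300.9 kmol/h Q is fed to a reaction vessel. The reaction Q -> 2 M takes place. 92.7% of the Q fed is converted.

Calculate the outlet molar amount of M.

Q reacted = 0.927 × 300.9 = 278.9 kmol/h; ν_Q = −1, so ξ = 278.9/1 = 278.9 kmol/h.
Outlet amounts (n = n₀ + ν ξ):
  Q: 300.9 − 1(278.9) = 21.97
  M: 0 + 2(278.9) = 557.9

558 kmol/h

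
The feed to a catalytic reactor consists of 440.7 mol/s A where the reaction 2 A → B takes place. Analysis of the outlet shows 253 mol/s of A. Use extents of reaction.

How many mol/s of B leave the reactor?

For A: n = n₀ − 2ξ → 253 = 440.7 − 2ξ, giving ξ = 93.85 mol/s.
Outlet amounts (n = n₀ + ν ξ):
  A: 440.7 − 2(93.85) = 253
  B: 0 + 1(93.85) = 93.85

93.8 mol/s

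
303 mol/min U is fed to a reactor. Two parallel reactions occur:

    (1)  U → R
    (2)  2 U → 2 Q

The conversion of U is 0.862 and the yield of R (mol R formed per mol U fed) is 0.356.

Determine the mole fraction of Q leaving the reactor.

0.506

Yield of R: 1ξ₁ / 303 = 0.356 → ξ₁ = 107.9 mol/min.
Conversion of U: 1ξ₁ + 2ξ₂ = 0.862 × 303 = 261.2 → ξ₂ = 76.66 mol/min.
Outlet amounts (n = n₀ + Σ ν·ξ):
  U: 303 − 1(107.9) − 2(76.66) = 41.81
  R: 0 + 1(107.9) = 107.9
  Q: 0 + 2(76.66) = 153.3
Total out = 303 mol/min; y_Q = 153.3 / 303 = 0.506.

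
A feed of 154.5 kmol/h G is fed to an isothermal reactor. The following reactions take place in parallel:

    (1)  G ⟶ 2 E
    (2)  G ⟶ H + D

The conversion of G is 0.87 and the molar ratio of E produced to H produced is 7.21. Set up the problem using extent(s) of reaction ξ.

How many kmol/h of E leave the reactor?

210 kmol/h

Conversion of G: G consumed = 0.87 × 154.5 = 134.4 kmol/h = 1ξ₁ + 1ξ₂.
Selectivity: 2ξ₁ / (1ξ₂) = 7.21 → ξ₁ = 3.605 ξ₂.
Substitute: (1·3.605 + 1) ξ₂ = 134.4 → ξ₂ = 29.19 kmol/h, ξ₁ = 105.2 kmol/h.
Outlet amounts (n = n₀ + Σ ν·ξ):
  G: 154.5 − 1(105.2) − 1(29.19) = 20.09
  E: 0 + 2(105.2) = 210.5
  H: 0 + 1(29.19) = 29.19
  D: 0 + 1(29.19) = 29.19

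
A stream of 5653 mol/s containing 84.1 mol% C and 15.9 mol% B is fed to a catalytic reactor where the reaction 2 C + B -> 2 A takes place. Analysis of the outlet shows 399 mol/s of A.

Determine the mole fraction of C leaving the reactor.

For A: n = n₀ + 2ξ → 399 = 0 + 2ξ, giving ξ = 199.5 mol/s.
Outlet amounts (n = n₀ + ν ξ):
  C: 4754 − 2(199.5) = 4355
  B: 898.8 − 1(199.5) = 699.3
  A: 0 + 2(199.5) = 399
Total out = 5454 mol/s; y_C = 4355 / 5454 = 0.7986.

0.799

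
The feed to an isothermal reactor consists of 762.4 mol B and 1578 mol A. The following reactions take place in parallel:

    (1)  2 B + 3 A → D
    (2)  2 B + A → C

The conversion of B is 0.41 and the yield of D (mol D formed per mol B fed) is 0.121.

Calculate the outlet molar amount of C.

Yield of D: 1ξ₁ / 762.4 = 0.121 → ξ₁ = 92.25 mol.
Conversion of B: 2ξ₁ + 2ξ₂ = 0.41 × 762.4 = 312.6 → ξ₂ = 64.04 mol.
Outlet amounts (n = n₀ + Σ ν·ξ):
  B: 762.4 − 2(92.25) − 2(64.04) = 449.8
  A: 1578 − 3(92.25) − 1(64.04) = 1237
  D: 0 + 1(92.25) = 92.25
  C: 0 + 1(64.04) = 64.04

64 mol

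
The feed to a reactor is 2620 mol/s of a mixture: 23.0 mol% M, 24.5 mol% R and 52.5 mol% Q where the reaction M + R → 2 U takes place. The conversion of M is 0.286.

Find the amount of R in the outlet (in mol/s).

470 mol/s

M reacted = 0.286 × 602.6 = 172.3 mol/s; ν_M = −1, so ξ = 172.3/1 = 172.3 mol/s.
Outlet amounts (n = n₀ + ν ξ):
  M: 602.6 − 1(172.3) = 430.3
  R: 641.9 − 1(172.3) = 469.6
  U: 0 + 2(172.3) = 344.7
  Q: 1376 (inert)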